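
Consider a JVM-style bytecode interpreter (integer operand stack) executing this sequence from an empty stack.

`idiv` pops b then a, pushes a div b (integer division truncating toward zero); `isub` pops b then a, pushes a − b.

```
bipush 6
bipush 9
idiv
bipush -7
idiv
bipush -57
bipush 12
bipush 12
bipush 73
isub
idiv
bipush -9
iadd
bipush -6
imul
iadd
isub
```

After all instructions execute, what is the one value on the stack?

3

bipush 6    [6]
bipush 9    [6, 9]
idiv        [0]
bipush -7   [0, -7]
idiv        [0]
bipush -57  [0, -57]
bipush 12   [0, -57, 12]
bipush 12   [0, -57, 12, 12]
bipush 73   [0, -57, 12, 12, 73]
isub        [0, -57, 12, -61]
idiv        [0, -57, 0]
bipush -9   [0, -57, 0, -9]
iadd        [0, -57, -9]
bipush -6   [0, -57, -9, -6]
imul        [0, -57, 54]
iadd        [0, -3]
isub        [3]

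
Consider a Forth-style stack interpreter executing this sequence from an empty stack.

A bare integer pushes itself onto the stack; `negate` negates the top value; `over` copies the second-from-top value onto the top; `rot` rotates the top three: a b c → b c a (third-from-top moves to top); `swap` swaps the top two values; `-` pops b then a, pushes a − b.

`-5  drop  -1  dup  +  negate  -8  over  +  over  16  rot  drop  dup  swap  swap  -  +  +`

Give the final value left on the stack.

4

-5     : [-5]
drop   : []
-1     : [-1]
dup    : [-1, -1]
+      : [-2]
negate : [2]
-8     : [2, -8]
over   : [2, -8, 2]
+      : [2, -6]
over   : [2, -6, 2]
16     : [2, -6, 2, 16]
rot    : [2, 2, 16, -6]
drop   : [2, 2, 16]
dup    : [2, 2, 16, 16]
swap   : [2, 2, 16, 16]
swap   : [2, 2, 16, 16]
-      : [2, 2, 0]
+      : [2, 2]
+      : [4]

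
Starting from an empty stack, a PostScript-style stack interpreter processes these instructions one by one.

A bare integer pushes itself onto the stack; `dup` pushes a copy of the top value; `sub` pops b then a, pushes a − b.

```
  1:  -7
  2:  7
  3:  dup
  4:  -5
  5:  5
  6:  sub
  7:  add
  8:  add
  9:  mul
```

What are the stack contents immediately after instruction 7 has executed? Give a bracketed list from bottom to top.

-7   [-7]
7    [-7, 7]
dup  [-7, 7, 7]
-5   [-7, 7, 7, -5]
5    [-7, 7, 7, -5, 5]
sub  [-7, 7, 7, -10]
add  [-7, 7, -3]

[-7, 7, -3]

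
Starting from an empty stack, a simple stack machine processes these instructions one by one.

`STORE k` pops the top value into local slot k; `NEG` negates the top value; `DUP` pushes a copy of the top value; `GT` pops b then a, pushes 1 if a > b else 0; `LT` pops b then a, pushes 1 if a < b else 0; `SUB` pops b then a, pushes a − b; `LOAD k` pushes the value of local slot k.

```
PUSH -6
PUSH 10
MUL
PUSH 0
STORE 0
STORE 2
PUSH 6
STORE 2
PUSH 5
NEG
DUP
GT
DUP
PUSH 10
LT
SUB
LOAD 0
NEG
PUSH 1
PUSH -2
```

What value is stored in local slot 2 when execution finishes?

6

PUSH -6  -6
PUSH 10  -6 10
MUL      -60
PUSH 0   -60 0
STORE 0  -60
STORE 2  (empty)
PUSH 6   6
STORE 2  (empty)
PUSH 5   5
NEG      -5
DUP      -5 -5
GT       0
DUP      0 0
PUSH 10  0 0 10
LT       0 1
SUB      -1
LOAD 0   -1 0
NEG      -1 0
PUSH 1   -1 0 1
PUSH -2  -1 0 1 -2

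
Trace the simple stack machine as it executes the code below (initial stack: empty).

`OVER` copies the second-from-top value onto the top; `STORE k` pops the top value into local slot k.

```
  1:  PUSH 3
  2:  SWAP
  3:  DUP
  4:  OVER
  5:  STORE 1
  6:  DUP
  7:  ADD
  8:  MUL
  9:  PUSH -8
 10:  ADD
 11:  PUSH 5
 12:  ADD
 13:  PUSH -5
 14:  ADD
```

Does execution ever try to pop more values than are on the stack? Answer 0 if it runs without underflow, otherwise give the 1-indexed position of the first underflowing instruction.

2

PUSH 3 : 3
SWAP  — needs 2 operands, stack has 1 → underflow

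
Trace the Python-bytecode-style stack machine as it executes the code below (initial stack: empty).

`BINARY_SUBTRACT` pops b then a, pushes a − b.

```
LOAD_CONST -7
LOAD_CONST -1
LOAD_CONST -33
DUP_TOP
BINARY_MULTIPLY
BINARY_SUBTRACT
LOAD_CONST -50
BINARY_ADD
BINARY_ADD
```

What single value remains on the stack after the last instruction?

LOAD_CONST -7   -> [-7]
LOAD_CONST -1   -> [-7, -1]
LOAD_CONST -33  -> [-7, -1, -33]
DUP_TOP         -> [-7, -1, -33, -33]
BINARY_MULTIPLY -> [-7, -1, 1089]
BINARY_SUBTRACT -> [-7, -1090]
LOAD_CONST -50  -> [-7, -1090, -50]
BINARY_ADD      -> [-7, -1140]
BINARY_ADD      -> [-1147]

-1147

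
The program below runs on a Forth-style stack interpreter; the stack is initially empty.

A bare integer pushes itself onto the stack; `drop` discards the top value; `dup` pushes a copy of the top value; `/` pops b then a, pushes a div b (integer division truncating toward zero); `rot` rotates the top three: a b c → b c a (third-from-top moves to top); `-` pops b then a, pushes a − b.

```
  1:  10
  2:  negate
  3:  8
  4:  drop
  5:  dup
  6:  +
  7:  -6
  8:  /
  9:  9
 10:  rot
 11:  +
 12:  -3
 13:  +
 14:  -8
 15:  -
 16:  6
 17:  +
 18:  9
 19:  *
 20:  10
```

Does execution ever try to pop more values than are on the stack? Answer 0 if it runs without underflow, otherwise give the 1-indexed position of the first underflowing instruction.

10     : [10]
negate : [-10]
8      : [-10, 8]
drop   : [-10]
dup    : [-10, -10]
+      : [-20]
-6     : [-20, -6]
/      : [3]
9      : [3, 9]
rot  — needs 3 operands, stack has 2 → underflow

10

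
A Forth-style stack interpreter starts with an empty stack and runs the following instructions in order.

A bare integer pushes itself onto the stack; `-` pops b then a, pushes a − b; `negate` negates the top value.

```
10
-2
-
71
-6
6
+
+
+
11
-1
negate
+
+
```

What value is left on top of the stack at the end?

10     -> 10
-2     -> 10 -2
-      -> 12
71     -> 12 71
-6     -> 12 71 -6
6      -> 12 71 -6 6
+      -> 12 71 0
+      -> 12 71
+      -> 83
11     -> 83 11
-1     -> 83 11 -1
negate -> 83 11 1
+      -> 83 12
+      -> 95

95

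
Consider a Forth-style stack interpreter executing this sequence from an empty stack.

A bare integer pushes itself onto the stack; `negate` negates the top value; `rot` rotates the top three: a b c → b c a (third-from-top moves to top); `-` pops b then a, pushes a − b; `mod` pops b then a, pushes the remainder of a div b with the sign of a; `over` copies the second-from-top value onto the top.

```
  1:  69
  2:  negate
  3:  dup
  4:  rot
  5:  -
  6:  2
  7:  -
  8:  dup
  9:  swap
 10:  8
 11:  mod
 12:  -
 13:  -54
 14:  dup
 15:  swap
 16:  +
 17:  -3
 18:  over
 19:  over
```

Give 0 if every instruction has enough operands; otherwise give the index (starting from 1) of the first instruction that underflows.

69     : [69]
negate : [-69]
dup    : [-69, -69]
rot  — needs 3 operands, stack has 2 → underflow

4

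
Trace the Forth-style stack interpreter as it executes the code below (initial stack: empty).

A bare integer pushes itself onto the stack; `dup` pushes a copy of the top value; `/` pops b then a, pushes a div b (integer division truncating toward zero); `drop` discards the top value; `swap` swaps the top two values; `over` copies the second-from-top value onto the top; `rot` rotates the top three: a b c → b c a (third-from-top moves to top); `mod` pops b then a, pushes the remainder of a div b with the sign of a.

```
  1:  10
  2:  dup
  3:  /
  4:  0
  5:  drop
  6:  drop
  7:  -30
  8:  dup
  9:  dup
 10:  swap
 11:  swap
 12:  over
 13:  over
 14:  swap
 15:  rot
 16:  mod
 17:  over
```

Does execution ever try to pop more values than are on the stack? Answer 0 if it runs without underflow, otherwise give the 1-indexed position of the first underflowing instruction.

0

10   -> 10
dup  -> 10 10
/    -> 1
0    -> 1 0
drop -> 1
drop -> (empty)
-30  -> -30
dup  -> -30 -30
dup  -> -30 -30 -30
swap -> -30 -30 -30
swap -> -30 -30 -30
over -> -30 -30 -30 -30
over -> -30 -30 -30 -30 -30
swap -> -30 -30 -30 -30 -30
rot  -> -30 -30 -30 -30 -30
mod  -> -30 -30 -30 0
over -> -30 -30 -30 0 -30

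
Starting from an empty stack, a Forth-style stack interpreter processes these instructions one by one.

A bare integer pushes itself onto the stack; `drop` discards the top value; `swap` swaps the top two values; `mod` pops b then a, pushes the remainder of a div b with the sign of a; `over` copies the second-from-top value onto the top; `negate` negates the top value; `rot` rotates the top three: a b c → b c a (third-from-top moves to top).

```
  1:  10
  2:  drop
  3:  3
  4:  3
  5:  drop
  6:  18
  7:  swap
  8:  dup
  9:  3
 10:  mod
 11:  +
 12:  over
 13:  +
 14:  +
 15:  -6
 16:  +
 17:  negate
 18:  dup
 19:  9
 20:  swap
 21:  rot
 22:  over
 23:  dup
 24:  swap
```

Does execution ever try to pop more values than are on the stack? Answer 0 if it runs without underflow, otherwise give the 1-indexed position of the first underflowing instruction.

10     : [10]
drop   : []
3      : [3]
3      : [3, 3]
drop   : [3]
18     : [3, 18]
swap   : [18, 3]
dup    : [18, 3, 3]
3      : [18, 3, 3, 3]
mod    : [18, 3, 0]
+      : [18, 3]
over   : [18, 3, 18]
+      : [18, 21]
+      : [39]
-6     : [39, -6]
+      : [33]
negate : [-33]
dup    : [-33, -33]
9      : [-33, -33, 9]
swap   : [-33, 9, -33]
rot    : [9, -33, -33]
over   : [9, -33, -33, -33]
dup    : [9, -33, -33, -33, -33]
swap   : [9, -33, -33, -33, -33]

0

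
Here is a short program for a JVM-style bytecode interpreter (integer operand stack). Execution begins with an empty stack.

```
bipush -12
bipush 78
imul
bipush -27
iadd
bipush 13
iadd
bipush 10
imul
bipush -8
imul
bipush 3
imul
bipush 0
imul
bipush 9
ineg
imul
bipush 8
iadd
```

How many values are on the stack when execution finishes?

bipush -12  -12
bipush 78   -12 78
imul        -936
bipush -27  -936 -27
iadd        -963
bipush 13   -963 13
iadd        -950
bipush 10   -950 10
imul        -9500
bipush -8   -9500 -8
imul        76000
bipush 3    76000 3
imul        228000
bipush 0    228000 0
imul        0
bipush 9    0 9
ineg        0 -9
imul        0
bipush 8    0 8
iadd        8

1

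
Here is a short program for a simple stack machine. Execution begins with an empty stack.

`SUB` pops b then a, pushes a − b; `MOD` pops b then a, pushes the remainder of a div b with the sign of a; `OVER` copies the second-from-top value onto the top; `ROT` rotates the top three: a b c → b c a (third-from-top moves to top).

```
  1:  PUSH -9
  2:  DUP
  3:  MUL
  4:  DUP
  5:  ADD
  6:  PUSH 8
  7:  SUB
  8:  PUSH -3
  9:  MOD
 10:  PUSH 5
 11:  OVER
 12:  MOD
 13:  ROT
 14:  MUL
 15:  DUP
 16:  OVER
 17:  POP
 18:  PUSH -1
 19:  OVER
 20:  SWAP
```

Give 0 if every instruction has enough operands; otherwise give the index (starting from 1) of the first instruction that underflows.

13

PUSH -9  [-9]
DUP      [-9, -9]
MUL      [81]
DUP      [81, 81]
ADD      [162]
PUSH 8   [162, 8]
SUB      [154]
PUSH -3  [154, -3]
MOD      [1]
PUSH 5   [1, 5]
OVER     [1, 5, 1]
MOD      [1, 0]
ROT  — needs 3 operands, stack has 2 → underflow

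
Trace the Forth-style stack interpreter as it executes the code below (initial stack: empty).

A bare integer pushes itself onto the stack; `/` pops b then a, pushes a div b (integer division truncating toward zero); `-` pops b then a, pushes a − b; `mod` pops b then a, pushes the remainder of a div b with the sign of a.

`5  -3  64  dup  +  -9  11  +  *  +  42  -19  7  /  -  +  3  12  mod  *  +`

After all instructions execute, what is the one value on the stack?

5    [5]
-3   [5, -3]
64   [5, -3, 64]
dup  [5, -3, 64, 64]
+    [5, -3, 128]
-9   [5, -3, 128, -9]
11   [5, -3, 128, -9, 11]
+    [5, -3, 128, 2]
*    [5, -3, 256]
+    [5, 253]
42   [5, 253, 42]
-19  [5, 253, 42, -19]
7    [5, 253, 42, -19, 7]
/    [5, 253, 42, -2]
-    [5, 253, 44]
+    [5, 297]
3    [5, 297, 3]
12   [5, 297, 3, 12]
mod  [5, 297, 3]
*    [5, 891]
+    [896]

896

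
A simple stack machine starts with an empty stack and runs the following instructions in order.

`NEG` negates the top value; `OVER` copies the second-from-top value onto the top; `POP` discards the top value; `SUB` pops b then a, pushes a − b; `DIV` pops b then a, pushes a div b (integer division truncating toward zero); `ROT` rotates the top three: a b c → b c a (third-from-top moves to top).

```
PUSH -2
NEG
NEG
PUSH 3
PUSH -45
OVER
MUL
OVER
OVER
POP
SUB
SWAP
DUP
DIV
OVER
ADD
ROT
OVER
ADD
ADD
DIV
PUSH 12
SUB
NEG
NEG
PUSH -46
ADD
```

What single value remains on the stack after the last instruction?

-58

PUSH -2  : [-2]
NEG      : [2]
NEG      : [-2]
PUSH 3   : [-2, 3]
PUSH -45 : [-2, 3, -45]
OVER     : [-2, 3, -45, 3]
MUL      : [-2, 3, -135]
OVER     : [-2, 3, -135, 3]
OVER     : [-2, 3, -135, 3, -135]
POP      : [-2, 3, -135, 3]
SUB      : [-2, 3, -138]
SWAP     : [-2, -138, 3]
DUP      : [-2, -138, 3, 3]
DIV      : [-2, -138, 1]
OVER     : [-2, -138, 1, -138]
ADD      : [-2, -138, -137]
ROT      : [-138, -137, -2]
OVER     : [-138, -137, -2, -137]
ADD      : [-138, -137, -139]
ADD      : [-138, -276]
DIV      : [0]
PUSH 12  : [0, 12]
SUB      : [-12]
NEG      : [12]
NEG      : [-12]
PUSH -46 : [-12, -46]
ADD      : [-58]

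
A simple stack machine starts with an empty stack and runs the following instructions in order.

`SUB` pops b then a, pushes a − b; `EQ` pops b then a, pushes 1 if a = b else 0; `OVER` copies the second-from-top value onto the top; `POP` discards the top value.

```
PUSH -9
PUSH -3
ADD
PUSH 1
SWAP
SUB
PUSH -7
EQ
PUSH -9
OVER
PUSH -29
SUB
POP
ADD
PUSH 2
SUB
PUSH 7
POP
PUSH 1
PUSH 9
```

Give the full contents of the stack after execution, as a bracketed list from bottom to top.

[-11, 1, 9]

PUSH -9  : -9
PUSH -3  : -9 -3
ADD      : -12
PUSH 1   : -12 1
SWAP     : 1 -12
SUB      : 13
PUSH -7  : 13 -7
EQ       : 0
PUSH -9  : 0 -9
OVER     : 0 -9 0
PUSH -29 : 0 -9 0 -29
SUB      : 0 -9 29
POP      : 0 -9
ADD      : -9
PUSH 2   : -9 2
SUB      : -11
PUSH 7   : -11 7
POP      : -11
PUSH 1   : -11 1
PUSH 9   : -11 1 9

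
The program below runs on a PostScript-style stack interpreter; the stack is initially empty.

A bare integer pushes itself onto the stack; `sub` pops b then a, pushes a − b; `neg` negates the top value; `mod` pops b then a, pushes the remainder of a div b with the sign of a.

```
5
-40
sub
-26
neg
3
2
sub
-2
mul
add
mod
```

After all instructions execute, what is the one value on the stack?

21

5   → [5]
-40 → [5, -40]
sub → [45]
-26 → [45, -26]
neg → [45, 26]
3   → [45, 26, 3]
2   → [45, 26, 3, 2]
sub → [45, 26, 1]
-2  → [45, 26, 1, -2]
mul → [45, 26, -2]
add → [45, 24]
mod → [21]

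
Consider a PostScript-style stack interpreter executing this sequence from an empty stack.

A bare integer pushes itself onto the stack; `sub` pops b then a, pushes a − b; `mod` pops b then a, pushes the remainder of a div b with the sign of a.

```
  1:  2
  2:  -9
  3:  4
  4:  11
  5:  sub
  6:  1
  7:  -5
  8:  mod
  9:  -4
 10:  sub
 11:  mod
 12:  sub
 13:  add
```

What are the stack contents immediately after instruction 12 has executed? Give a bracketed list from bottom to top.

[2, -7]

2    2
-9   2 -9
4    2 -9 4
11   2 -9 4 11
sub  2 -9 -7
1    2 -9 -7 1
-5   2 -9 -7 1 -5
mod  2 -9 -7 1
-4   2 -9 -7 1 -4
sub  2 -9 -7 5
mod  2 -9 -2
sub  2 -7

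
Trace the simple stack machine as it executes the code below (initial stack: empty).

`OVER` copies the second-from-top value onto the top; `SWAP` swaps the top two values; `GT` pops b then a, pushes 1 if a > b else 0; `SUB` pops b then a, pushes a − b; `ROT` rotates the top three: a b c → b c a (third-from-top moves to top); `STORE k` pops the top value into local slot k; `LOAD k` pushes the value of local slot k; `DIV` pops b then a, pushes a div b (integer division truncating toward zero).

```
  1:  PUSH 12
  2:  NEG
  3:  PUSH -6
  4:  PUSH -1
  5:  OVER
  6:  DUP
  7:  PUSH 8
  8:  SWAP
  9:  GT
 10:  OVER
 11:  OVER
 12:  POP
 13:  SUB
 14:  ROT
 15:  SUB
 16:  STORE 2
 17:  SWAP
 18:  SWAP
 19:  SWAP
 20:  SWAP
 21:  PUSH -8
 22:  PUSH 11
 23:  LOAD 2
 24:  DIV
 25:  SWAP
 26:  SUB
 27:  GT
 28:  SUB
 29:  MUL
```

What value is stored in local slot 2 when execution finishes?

PUSH 12 -> [12]
NEG     -> [-12]
PUSH -6 -> [-12, -6]
PUSH -1 -> [-12, -6, -1]
OVER    -> [-12, -6, -1, -6]
DUP     -> [-12, -6, -1, -6, -6]
PUSH 8  -> [-12, -6, -1, -6, -6, 8]
SWAP    -> [-12, -6, -1, -6, 8, -6]
GT      -> [-12, -6, -1, -6, 1]
OVER    -> [-12, -6, -1, -6, 1, -6]
OVER    -> [-12, -6, -1, -6, 1, -6, 1]
POP     -> [-12, -6, -1, -6, 1, -6]
SUB     -> [-12, -6, -1, -6, 7]
ROT     -> [-12, -6, -6, 7, -1]
SUB     -> [-12, -6, -6, 8]
STORE 2 -> [-12, -6, -6]
SWAP    -> [-12, -6, -6]
SWAP    -> [-12, -6, -6]
SWAP    -> [-12, -6, -6]
SWAP    -> [-12, -6, -6]
PUSH -8 -> [-12, -6, -6, -8]
PUSH 11 -> [-12, -6, -6, -8, 11]
LOAD 2  -> [-12, -6, -6, -8, 11, 8]
DIV     -> [-12, -6, -6, -8, 1]
SWAP    -> [-12, -6, -6, 1, -8]
SUB     -> [-12, -6, -6, 9]
GT      -> [-12, -6, 0]
SUB     -> [-12, -6]
MUL     -> [72]

8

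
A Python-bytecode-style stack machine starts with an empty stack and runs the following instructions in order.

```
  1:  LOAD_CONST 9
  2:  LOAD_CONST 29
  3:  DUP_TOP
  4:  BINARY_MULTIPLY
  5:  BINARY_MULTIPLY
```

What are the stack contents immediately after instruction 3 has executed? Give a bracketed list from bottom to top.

[9, 29, 29]

LOAD_CONST 9  -> 9
LOAD_CONST 29 -> 9 29
DUP_TOP       -> 9 29 29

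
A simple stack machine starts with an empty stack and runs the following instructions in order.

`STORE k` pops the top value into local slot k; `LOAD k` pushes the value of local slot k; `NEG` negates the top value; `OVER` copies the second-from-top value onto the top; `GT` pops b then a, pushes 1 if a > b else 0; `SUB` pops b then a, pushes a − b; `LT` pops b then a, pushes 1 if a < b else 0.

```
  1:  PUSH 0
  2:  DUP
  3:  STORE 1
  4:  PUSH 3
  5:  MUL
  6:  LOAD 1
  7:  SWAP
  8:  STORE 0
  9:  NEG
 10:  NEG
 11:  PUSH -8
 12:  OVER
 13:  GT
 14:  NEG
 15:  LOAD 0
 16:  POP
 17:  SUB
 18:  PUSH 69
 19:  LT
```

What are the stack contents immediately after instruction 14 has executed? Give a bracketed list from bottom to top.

PUSH 0  : [0]
DUP     : [0, 0]
STORE 1 : [0]
PUSH 3  : [0, 3]
MUL     : [0]
LOAD 1  : [0, 0]
SWAP    : [0, 0]
STORE 0 : [0]
NEG     : [0]
NEG     : [0]
PUSH -8 : [0, -8]
OVER    : [0, -8, 0]
GT      : [0, 0]
NEG     : [0, 0]

[0, 0]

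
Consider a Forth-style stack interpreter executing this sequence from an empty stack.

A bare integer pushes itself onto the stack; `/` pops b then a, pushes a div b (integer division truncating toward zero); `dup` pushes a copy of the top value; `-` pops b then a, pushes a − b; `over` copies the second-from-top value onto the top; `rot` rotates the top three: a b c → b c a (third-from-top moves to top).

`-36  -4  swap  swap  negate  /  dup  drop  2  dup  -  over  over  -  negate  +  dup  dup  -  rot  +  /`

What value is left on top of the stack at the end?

-36     [-36]
-4      [-36, -4]
swap    [-4, -36]
swap    [-36, -4]
negate  [-36, 4]
/       [-9]
dup     [-9, -9]
drop    [-9]
2       [-9, 2]
dup     [-9, 2, 2]
-       [-9, 0]
over    [-9, 0, -9]
over    [-9, 0, -9, 0]
-       [-9, 0, -9]
negate  [-9, 0, 9]
+       [-9, 9]
dup     [-9, 9, 9]
dup     [-9, 9, 9, 9]
-       [-9, 9, 0]
rot     [9, 0, -9]
+       [9, -9]
/       [-1]

-1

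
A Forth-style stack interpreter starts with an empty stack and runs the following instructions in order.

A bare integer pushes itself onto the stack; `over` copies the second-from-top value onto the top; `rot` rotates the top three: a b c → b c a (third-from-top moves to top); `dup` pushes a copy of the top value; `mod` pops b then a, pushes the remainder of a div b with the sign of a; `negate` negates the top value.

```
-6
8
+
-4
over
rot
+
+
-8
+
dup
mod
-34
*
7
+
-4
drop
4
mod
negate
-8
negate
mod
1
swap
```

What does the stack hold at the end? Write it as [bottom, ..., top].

-6     → -6
8      → -6 8
+      → 2
-4     → 2 -4
over   → 2 -4 2
rot    → -4 2 2
+      → -4 4
+      → 0
-8     → 0 -8
+      → -8
dup    → -8 -8
mod    → 0
-34    → 0 -34
*      → 0
7      → 0 7
+      → 7
-4     → 7 -4
drop   → 7
4      → 7 4
mod    → 3
negate → -3
-8     → -3 -8
negate → -3 8
mod    → -3
1      → -3 1
swap   → 1 -3

[1, -3]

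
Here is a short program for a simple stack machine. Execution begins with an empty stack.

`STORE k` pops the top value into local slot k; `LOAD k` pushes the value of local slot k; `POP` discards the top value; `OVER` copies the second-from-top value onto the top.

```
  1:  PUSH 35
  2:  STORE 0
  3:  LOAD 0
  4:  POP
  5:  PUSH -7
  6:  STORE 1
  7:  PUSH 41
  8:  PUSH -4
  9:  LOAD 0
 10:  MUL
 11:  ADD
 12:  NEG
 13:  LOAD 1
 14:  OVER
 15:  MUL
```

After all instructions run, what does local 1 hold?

PUSH 35 : 35
STORE 0 : (empty)
LOAD 0  : 35
POP     : (empty)
PUSH -7 : -7
STORE 1 : (empty)
PUSH 41 : 41
PUSH -4 : 41 -4
LOAD 0  : 41 -4 35
MUL     : 41 -140
ADD     : -99
NEG     : 99
LOAD 1  : 99 -7
OVER    : 99 -7 99
MUL     : 99 -693

-7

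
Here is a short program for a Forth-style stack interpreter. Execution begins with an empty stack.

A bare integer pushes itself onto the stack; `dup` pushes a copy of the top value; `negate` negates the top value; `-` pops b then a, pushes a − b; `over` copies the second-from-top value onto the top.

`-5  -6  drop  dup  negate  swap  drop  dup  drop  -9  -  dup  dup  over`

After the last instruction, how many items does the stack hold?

-5     : [-5]
-6     : [-5, -6]
drop   : [-5]
dup    : [-5, -5]
negate : [-5, 5]
swap   : [5, -5]
drop   : [5]
dup    : [5, 5]
drop   : [5]
-9     : [5, -9]
-      : [14]
dup    : [14, 14]
dup    : [14, 14, 14]
over   : [14, 14, 14, 14]

4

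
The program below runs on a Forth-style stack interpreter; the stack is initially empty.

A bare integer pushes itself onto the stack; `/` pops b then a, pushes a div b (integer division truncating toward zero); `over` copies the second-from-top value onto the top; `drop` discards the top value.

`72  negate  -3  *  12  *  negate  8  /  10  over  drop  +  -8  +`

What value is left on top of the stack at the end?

-322

72     -> [72]
negate -> [-72]
-3     -> [-72, -3]
*      -> [216]
12     -> [216, 12]
*      -> [2592]
negate -> [-2592]
8      -> [-2592, 8]
/      -> [-324]
10     -> [-324, 10]
over   -> [-324, 10, -324]
drop   -> [-324, 10]
+      -> [-314]
-8     -> [-314, -8]
+      -> [-322]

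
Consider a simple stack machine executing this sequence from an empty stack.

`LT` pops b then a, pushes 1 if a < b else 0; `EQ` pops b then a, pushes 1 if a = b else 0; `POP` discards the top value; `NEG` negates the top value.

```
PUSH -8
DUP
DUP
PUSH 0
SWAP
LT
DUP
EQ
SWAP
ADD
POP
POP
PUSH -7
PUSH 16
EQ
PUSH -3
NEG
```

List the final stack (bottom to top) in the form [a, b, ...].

PUSH -8 → -8
DUP     → -8 -8
DUP     → -8 -8 -8
PUSH 0  → -8 -8 -8 0
SWAP    → -8 -8 0 -8
LT      → -8 -8 0
DUP     → -8 -8 0 0
EQ      → -8 -8 1
SWAP    → -8 1 -8
ADD     → -8 -7
POP     → -8
POP     → (empty)
PUSH -7 → -7
PUSH 16 → -7 16
EQ      → 0
PUSH -3 → 0 -3
NEG     → 0 3

[0, 3]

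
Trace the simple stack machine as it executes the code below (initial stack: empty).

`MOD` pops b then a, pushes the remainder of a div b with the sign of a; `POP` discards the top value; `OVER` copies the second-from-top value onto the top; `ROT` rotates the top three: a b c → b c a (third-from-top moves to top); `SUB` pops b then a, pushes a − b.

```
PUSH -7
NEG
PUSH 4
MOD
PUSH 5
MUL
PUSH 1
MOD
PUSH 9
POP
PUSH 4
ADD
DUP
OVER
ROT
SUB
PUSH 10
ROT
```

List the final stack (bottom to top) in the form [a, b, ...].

PUSH -7 : -7
NEG     : 7
PUSH 4  : 7 4
MOD     : 3
PUSH 5  : 3 5
MUL     : 15
PUSH 1  : 15 1
MOD     : 0
PUSH 9  : 0 9
POP     : 0
PUSH 4  : 0 4
ADD     : 4
DUP     : 4 4
OVER    : 4 4 4
ROT     : 4 4 4
SUB     : 4 0
PUSH 10 : 4 0 10
ROT     : 0 10 4

[0, 10, 4]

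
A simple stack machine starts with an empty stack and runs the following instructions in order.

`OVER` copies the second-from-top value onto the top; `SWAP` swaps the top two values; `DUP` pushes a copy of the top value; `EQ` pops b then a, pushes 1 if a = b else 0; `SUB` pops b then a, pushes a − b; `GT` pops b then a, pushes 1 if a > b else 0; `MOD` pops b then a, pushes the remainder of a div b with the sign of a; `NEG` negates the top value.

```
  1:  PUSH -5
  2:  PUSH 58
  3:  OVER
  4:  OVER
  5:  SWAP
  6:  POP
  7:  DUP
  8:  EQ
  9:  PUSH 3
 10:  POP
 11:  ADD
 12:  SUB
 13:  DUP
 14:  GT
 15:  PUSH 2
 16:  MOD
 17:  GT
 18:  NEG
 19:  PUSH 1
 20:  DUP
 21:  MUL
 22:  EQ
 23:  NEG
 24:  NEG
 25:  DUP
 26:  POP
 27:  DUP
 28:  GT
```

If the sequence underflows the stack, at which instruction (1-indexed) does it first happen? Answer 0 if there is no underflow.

17

PUSH -5  [-5]
PUSH 58  [-5, 58]
OVER     [-5, 58, -5]
OVER     [-5, 58, -5, 58]
SWAP     [-5, 58, 58, -5]
POP      [-5, 58, 58]
DUP      [-5, 58, 58, 58]
EQ       [-5, 58, 1]
PUSH 3   [-5, 58, 1, 3]
POP      [-5, 58, 1]
ADD      [-5, 59]
SUB      [-64]
DUP      [-64, -64]
GT       [0]
PUSH 2   [0, 2]
MOD      [0]
GT  — needs 2 operands, stack has 1 → underflow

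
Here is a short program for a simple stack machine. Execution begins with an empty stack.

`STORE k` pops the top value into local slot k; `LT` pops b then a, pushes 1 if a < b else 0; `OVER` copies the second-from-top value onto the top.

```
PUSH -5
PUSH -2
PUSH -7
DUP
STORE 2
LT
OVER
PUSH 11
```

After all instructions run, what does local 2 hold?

PUSH -5 -> [-5]
PUSH -2 -> [-5, -2]
PUSH -7 -> [-5, -2, -7]
DUP     -> [-5, -2, -7, -7]
STORE 2 -> [-5, -2, -7]
LT      -> [-5, 0]
OVER    -> [-5, 0, -5]
PUSH 11 -> [-5, 0, -5, 11]

-7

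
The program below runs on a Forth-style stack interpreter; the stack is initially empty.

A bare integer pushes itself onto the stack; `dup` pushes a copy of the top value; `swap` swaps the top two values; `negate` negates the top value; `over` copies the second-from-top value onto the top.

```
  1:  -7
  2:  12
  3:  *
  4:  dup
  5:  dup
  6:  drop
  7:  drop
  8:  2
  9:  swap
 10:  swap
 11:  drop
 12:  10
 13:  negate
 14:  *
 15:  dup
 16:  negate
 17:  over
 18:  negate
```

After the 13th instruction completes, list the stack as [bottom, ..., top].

[-84, -10]

-7      -7
12      -7 12
*       -84
dup     -84 -84
dup     -84 -84 -84
drop    -84 -84
drop    -84
2       -84 2
swap    2 -84
swap    -84 2
drop    -84
10      -84 10
negate  -84 -10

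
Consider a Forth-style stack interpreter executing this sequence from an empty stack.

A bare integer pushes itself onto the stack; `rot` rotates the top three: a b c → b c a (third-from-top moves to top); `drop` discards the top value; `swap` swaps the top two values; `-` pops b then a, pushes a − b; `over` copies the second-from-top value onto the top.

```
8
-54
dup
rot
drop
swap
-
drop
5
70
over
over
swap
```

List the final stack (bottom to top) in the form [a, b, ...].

8    → [8]
-54  → [8, -54]
dup  → [8, -54, -54]
rot  → [-54, -54, 8]
drop → [-54, -54]
swap → [-54, -54]
-    → [0]
drop → []
5    → [5]
70   → [5, 70]
over → [5, 70, 5]
over → [5, 70, 5, 70]
swap → [5, 70, 70, 5]

[5, 70, 70, 5]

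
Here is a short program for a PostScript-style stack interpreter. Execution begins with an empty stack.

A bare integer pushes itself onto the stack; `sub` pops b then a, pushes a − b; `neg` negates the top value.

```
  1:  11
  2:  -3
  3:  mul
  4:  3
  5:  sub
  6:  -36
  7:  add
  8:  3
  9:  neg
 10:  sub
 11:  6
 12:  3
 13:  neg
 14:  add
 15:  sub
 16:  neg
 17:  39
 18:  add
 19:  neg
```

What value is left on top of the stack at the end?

-111

11  → 11
-3  → 11 -3
mul → -33
3   → -33 3
sub → -36
-36 → -36 -36
add → -72
3   → -72 3
neg → -72 -3
sub → -69
6   → -69 6
3   → -69 6 3
neg → -69 6 -3
add → -69 3
sub → -72
neg → 72
39  → 72 39
add → 111
neg → -111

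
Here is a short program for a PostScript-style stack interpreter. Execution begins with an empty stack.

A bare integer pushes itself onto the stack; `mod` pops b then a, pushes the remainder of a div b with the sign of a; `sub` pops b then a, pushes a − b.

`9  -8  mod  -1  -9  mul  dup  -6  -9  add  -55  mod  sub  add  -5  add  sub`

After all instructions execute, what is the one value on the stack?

9   → 9
-8  → 9 -8
mod → 1
-1  → 1 -1
-9  → 1 -1 -9
mul → 1 9
dup → 1 9 9
-6  → 1 9 9 -6
-9  → 1 9 9 -6 -9
add → 1 9 9 -15
-55 → 1 9 9 -15 -55
mod → 1 9 9 -15
sub → 1 9 24
add → 1 33
-5  → 1 33 -5
add → 1 28
sub → -27

-27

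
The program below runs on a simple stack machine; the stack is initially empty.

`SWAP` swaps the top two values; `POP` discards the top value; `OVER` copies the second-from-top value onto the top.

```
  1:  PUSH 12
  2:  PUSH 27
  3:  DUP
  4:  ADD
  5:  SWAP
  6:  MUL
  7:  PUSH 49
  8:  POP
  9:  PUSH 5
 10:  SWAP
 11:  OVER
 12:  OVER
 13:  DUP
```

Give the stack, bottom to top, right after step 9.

PUSH 12 : [12]
PUSH 27 : [12, 27]
DUP     : [12, 27, 27]
ADD     : [12, 54]
SWAP    : [54, 12]
MUL     : [648]
PUSH 49 : [648, 49]
POP     : [648]
PUSH 5  : [648, 5]

[648, 5]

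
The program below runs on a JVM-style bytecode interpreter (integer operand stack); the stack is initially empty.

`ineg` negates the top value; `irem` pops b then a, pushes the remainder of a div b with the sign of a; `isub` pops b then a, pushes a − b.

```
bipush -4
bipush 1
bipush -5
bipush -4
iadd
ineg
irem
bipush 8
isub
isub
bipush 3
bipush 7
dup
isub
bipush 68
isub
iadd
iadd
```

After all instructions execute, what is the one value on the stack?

-62

bipush -4  -4
bipush 1   -4 1
bipush -5  -4 1 -5
bipush -4  -4 1 -5 -4
iadd       -4 1 -9
ineg       -4 1 9
irem       -4 1
bipush 8   -4 1 8
isub       -4 -7
isub       3
bipush 3   3 3
bipush 7   3 3 7
dup        3 3 7 7
isub       3 3 0
bipush 68  3 3 0 68
isub       3 3 -68
iadd       3 -65
iadd       -62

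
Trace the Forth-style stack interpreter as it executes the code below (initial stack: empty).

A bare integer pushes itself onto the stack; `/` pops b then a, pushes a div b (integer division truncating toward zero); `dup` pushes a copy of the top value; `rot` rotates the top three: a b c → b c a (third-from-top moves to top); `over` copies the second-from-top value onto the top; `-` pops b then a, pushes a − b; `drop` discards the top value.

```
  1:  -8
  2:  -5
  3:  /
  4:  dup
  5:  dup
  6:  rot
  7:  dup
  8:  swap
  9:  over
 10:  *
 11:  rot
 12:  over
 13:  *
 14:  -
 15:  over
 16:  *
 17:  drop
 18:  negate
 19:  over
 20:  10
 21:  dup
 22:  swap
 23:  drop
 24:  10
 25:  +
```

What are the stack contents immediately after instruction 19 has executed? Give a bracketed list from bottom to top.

-8     → [-8]
-5     → [-8, -5]
/      → [1]
dup    → [1, 1]
dup    → [1, 1, 1]
rot    → [1, 1, 1]
dup    → [1, 1, 1, 1]
swap   → [1, 1, 1, 1]
over   → [1, 1, 1, 1, 1]
*      → [1, 1, 1, 1]
rot    → [1, 1, 1, 1]
over   → [1, 1, 1, 1, 1]
*      → [1, 1, 1, 1]
-      → [1, 1, 0]
over   → [1, 1, 0, 1]
*      → [1, 1, 0]
drop   → [1, 1]
negate → [1, -1]
over   → [1, -1, 1]

[1, -1, 1]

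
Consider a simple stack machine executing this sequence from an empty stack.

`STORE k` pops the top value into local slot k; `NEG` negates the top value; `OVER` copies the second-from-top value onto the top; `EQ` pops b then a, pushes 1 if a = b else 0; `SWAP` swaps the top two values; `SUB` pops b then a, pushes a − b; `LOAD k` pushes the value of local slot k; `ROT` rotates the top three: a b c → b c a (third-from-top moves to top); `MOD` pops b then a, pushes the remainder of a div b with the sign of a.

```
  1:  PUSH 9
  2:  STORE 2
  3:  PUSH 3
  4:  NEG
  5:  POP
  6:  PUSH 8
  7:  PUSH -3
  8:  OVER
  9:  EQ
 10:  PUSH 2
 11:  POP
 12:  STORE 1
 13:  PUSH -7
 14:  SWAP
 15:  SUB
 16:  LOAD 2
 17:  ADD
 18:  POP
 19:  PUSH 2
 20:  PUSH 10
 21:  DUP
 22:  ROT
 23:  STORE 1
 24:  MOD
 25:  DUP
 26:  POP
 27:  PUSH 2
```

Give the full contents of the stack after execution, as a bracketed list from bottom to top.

[0, 2]

PUSH 9  -> [9]
STORE 2 -> []
PUSH 3  -> [3]
NEG     -> [-3]
POP     -> []
PUSH 8  -> [8]
PUSH -3 -> [8, -3]
OVER    -> [8, -3, 8]
EQ      -> [8, 0]
PUSH 2  -> [8, 0, 2]
POP     -> [8, 0]
STORE 1 -> [8]
PUSH -7 -> [8, -7]
SWAP    -> [-7, 8]
SUB     -> [-15]
LOAD 2  -> [-15, 9]
ADD     -> [-6]
POP     -> []
PUSH 2  -> [2]
PUSH 10 -> [2, 10]
DUP     -> [2, 10, 10]
ROT     -> [10, 10, 2]
STORE 1 -> [10, 10]
MOD     -> [0]
DUP     -> [0, 0]
POP     -> [0]
PUSH 2  -> [0, 2]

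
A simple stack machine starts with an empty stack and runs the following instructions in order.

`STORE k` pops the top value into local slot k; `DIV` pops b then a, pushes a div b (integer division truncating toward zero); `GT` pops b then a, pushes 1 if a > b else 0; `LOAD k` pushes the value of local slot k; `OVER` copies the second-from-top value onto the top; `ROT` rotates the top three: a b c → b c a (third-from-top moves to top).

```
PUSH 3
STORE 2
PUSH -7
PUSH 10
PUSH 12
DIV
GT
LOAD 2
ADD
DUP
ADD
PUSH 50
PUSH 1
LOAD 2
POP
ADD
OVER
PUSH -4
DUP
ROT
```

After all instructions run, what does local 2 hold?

3

PUSH 3  : 3
STORE 2 : (empty)
PUSH -7 : -7
PUSH 10 : -7 10
PUSH 12 : -7 10 12
DIV     : -7 0
GT      : 0
LOAD 2  : 0 3
ADD     : 3
DUP     : 3 3
ADD     : 6
PUSH 50 : 6 50
PUSH 1  : 6 50 1
LOAD 2  : 6 50 1 3
POP     : 6 50 1
ADD     : 6 51
OVER    : 6 51 6
PUSH -4 : 6 51 6 -4
DUP     : 6 51 6 -4 -4
ROT     : 6 51 -4 -4 6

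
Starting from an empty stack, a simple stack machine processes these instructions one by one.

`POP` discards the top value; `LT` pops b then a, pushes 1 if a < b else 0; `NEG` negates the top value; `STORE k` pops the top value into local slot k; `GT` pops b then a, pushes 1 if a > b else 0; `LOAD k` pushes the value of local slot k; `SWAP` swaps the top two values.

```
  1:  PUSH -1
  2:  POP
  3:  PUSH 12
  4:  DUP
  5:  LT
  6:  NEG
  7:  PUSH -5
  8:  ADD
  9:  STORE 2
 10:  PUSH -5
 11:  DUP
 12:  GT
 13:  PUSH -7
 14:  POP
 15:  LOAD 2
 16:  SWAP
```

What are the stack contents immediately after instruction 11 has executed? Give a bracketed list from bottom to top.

[-5, -5]

PUSH -1  [-1]
POP      []
PUSH 12  [12]
DUP      [12, 12]
LT       [0]
NEG      [0]
PUSH -5  [0, -5]
ADD      [-5]
STORE 2  []
PUSH -5  [-5]
DUP      [-5, -5]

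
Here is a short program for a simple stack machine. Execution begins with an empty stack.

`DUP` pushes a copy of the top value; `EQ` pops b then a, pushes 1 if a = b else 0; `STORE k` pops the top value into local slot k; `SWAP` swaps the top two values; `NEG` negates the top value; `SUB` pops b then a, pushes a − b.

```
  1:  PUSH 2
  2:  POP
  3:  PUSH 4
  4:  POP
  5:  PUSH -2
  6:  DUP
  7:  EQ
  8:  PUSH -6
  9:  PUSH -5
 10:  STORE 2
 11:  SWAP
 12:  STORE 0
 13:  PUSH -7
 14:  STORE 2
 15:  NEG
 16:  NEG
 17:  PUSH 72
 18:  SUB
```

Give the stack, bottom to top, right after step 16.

PUSH 2  -> 2
POP     -> (empty)
PUSH 4  -> 4
POP     -> (empty)
PUSH -2 -> -2
DUP     -> -2 -2
EQ      -> 1
PUSH -6 -> 1 -6
PUSH -5 -> 1 -6 -5
STORE 2 -> 1 -6
SWAP    -> -6 1
STORE 0 -> -6
PUSH -7 -> -6 -7
STORE 2 -> -6
NEG     -> 6
NEG     -> -6

[-6]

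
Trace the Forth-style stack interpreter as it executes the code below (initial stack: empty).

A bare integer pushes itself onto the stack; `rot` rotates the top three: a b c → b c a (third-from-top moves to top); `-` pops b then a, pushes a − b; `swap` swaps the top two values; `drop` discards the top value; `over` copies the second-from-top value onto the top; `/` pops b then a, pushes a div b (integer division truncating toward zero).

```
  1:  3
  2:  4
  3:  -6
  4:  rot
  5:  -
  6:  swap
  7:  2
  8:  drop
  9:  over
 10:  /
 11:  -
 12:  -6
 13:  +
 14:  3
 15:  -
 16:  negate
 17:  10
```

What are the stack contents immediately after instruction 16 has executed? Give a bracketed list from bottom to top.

3      -> 3
4      -> 3 4
-6     -> 3 4 -6
rot    -> 4 -6 3
-      -> 4 -9
swap   -> -9 4
2      -> -9 4 2
drop   -> -9 4
over   -> -9 4 -9
/      -> -9 0
-      -> -9
-6     -> -9 -6
+      -> -15
3      -> -15 3
-      -> -18
negate -> 18

[18]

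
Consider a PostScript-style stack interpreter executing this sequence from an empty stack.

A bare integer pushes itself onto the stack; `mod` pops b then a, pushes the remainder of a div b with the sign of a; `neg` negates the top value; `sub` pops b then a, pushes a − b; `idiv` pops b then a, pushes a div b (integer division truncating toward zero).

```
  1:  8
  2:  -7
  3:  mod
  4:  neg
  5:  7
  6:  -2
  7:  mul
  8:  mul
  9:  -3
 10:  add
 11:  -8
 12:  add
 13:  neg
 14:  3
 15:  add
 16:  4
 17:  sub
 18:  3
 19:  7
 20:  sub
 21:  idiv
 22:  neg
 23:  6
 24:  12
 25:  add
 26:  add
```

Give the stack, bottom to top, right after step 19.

8   : [8]
-7  : [8, -7]
mod : [1]
neg : [-1]
7   : [-1, 7]
-2  : [-1, 7, -2]
mul : [-1, -14]
mul : [14]
-3  : [14, -3]
add : [11]
-8  : [11, -8]
add : [3]
neg : [-3]
3   : [-3, 3]
add : [0]
4   : [0, 4]
sub : [-4]
3   : [-4, 3]
7   : [-4, 3, 7]

[-4, 3, 7]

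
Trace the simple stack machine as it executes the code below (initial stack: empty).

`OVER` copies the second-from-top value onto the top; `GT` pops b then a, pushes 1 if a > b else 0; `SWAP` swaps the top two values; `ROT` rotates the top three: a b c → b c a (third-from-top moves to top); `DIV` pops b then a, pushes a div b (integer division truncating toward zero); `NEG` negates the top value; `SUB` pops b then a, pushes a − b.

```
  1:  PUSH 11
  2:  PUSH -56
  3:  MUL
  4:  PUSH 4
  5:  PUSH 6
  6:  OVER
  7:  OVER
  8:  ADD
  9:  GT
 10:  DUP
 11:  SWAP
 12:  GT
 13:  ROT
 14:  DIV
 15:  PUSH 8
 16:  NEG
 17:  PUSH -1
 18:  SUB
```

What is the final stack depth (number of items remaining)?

3

PUSH 11  → [11]
PUSH -56 → [11, -56]
MUL      → [-616]
PUSH 4   → [-616, 4]
PUSH 6   → [-616, 4, 6]
OVER     → [-616, 4, 6, 4]
OVER     → [-616, 4, 6, 4, 6]
ADD      → [-616, 4, 6, 10]
GT       → [-616, 4, 0]
DUP      → [-616, 4, 0, 0]
SWAP     → [-616, 4, 0, 0]
GT       → [-616, 4, 0]
ROT      → [4, 0, -616]
DIV      → [4, 0]
PUSH 8   → [4, 0, 8]
NEG      → [4, 0, -8]
PUSH -1  → [4, 0, -8, -1]
SUB      → [4, 0, -7]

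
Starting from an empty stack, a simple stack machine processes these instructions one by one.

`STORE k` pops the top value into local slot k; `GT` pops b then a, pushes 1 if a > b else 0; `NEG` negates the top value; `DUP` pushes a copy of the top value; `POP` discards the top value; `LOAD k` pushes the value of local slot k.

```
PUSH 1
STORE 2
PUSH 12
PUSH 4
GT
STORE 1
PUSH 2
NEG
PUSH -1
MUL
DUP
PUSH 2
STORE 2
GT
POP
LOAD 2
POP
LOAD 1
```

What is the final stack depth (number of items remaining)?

1

PUSH 1  : [1]
STORE 2 : []
PUSH 12 : [12]
PUSH 4  : [12, 4]
GT      : [1]
STORE 1 : []
PUSH 2  : [2]
NEG     : [-2]
PUSH -1 : [-2, -1]
MUL     : [2]
DUP     : [2, 2]
PUSH 2  : [2, 2, 2]
STORE 2 : [2, 2]
GT      : [0]
POP     : []
LOAD 2  : [2]
POP     : []
LOAD 1  : [1]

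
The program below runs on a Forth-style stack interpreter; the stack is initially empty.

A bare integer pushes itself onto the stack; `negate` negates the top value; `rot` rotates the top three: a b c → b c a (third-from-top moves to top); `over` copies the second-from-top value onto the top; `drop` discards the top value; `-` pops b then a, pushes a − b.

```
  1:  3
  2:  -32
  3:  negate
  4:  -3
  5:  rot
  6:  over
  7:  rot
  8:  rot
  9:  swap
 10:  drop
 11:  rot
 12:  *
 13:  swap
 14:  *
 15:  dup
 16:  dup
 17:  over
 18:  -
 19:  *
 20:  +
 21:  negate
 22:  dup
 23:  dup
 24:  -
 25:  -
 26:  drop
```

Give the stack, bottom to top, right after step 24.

[288, 0]

3       3
-32     3 -32
negate  3 32
-3      3 32 -3
rot     32 -3 3
over    32 -3 3 -3
rot     32 3 -3 -3
rot     32 -3 -3 3
swap    32 -3 3 -3
drop    32 -3 3
rot     -3 3 32
*       -3 96
swap    96 -3
*       -288
dup     -288 -288
dup     -288 -288 -288
over    -288 -288 -288 -288
-       -288 -288 0
*       -288 0
+       -288
negate  288
dup     288 288
dup     288 288 288
-       288 0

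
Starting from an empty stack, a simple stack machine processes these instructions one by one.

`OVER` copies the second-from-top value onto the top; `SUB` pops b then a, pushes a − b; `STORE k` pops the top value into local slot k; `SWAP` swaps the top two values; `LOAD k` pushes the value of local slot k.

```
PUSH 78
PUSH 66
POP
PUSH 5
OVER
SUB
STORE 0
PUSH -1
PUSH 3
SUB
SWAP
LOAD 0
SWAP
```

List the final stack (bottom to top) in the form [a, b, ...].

PUSH 78 -> [78]
PUSH 66 -> [78, 66]
POP     -> [78]
PUSH 5  -> [78, 5]
OVER    -> [78, 5, 78]
SUB     -> [78, -73]
STORE 0 -> [78]
PUSH -1 -> [78, -1]
PUSH 3  -> [78, -1, 3]
SUB     -> [78, -4]
SWAP    -> [-4, 78]
LOAD 0  -> [-4, 78, -73]
SWAP    -> [-4, -73, 78]

[-4, -73, 78]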